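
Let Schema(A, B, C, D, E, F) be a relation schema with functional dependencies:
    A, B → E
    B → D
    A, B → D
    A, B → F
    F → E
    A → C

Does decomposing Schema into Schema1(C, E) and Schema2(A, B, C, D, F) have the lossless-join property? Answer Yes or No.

The shared attributes are {C} and {C}⁺ = {C}.
Neither Schema1 nor Schema2 is contained in that closure, so the decomposition is lossy.

No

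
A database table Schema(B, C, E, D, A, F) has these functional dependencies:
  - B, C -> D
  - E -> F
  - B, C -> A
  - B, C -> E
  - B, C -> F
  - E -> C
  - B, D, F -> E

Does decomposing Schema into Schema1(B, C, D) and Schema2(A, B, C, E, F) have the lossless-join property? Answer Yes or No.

Schema1 ∩ Schema2 = {B, C}; its closure under F is {A, B, C, D, E, F}.
Schema1 is contained in that closure, so Schema1 ∩ Schema2 -> Schema1 holds and the join is lossless.

Yes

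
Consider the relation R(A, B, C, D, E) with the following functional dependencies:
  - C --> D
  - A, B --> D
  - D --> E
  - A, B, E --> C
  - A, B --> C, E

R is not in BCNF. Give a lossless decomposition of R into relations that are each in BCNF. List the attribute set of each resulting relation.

{A, B, C}; {C, D}; {D, E}

Candidate key of the original relation: {A, B}.
Within {A, B, C, D, E}: {C}⁺ ∩ {A, B, C, D, E} = {C, D, E}, not the whole set, so C --> D, E violates BCNF; decompose into {C, D, E} and {A, B, C}.
Within {C, D, E}: {D}⁺ ∩ {C, D, E} = {D, E}, not the whole set, so D --> E violates BCNF; decompose into {D, E} and {C, D}.
{D, E} is in BCNF.
{C, D} is in BCNF.
{A, B, C} is in BCNF.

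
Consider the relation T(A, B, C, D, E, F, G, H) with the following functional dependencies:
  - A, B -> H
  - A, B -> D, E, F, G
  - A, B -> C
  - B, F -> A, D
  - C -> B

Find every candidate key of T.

{A, B}, {A, C}, {B, F}, {C, F}

{A, B}⁺ = {A, B, C, D, E, F, G, H}, which is every attribute, so {A, B} is a candidate key.
{A, C}⁺ = {A, B, C, D, E, F, G, H}, which is every attribute, so {A, C} is a candidate key.
{B, F}⁺ = {A, B, C, D, E, F, G, H}, which is every attribute, so {B, F} is a candidate key.
{C, F}⁺ = {A, B, C, D, E, F, G, H}, which is every attribute, so {C, F} is a candidate key.
No proper subset of any of these is a key, and no other minimal superkey exists.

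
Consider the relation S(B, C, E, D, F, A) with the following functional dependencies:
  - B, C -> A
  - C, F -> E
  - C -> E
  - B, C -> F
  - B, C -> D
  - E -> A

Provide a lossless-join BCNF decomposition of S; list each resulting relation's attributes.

Candidate key of the original relation: {B, C}.
Within {A, B, C, D, E, F}: {C, F}⁺ ∩ {A, B, C, D, E, F} = {A, C, E, F}, not the whole set, so C, F -> A, E violates BCNF; decompose into {A, C, E, F} and {B, C, D, F}.
Within {A, C, E, F}: {C}⁺ ∩ {A, C, E, F} = {A, C, E}, not the whole set, so C -> A, E violates BCNF; decompose into {A, C, E} and {C, F}.
Within {A, C, E}: {E}⁺ ∩ {A, C, E} = {A, E}, not the whole set, so E -> A violates BCNF; decompose into {A, E} and {C, E}.
{A, E} is in BCNF.
{C, E} is in BCNF.
{C, F} is in BCNF.
{B, C, D, F} is in BCNF.

{A, E}; {B, C, D, F}; {C, E}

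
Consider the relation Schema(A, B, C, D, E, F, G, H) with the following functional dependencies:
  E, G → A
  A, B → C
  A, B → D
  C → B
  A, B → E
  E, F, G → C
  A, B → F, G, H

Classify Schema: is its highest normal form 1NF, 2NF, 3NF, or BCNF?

Candidate keys: {A, B}, {A, C}, {B, E, G}, {C, E, G}, {E, F, G}. Prime attributes: {A, B, C, E, F, G}.
For E, G → A we have {E, G}⁺ = {A, E, G}; {E, G} is not a superkey, so BCNF fails.
Since {A} ⊆ prime attributes and every other non-superkey FD also has a prime right side, the schema is in 3NF.

3NF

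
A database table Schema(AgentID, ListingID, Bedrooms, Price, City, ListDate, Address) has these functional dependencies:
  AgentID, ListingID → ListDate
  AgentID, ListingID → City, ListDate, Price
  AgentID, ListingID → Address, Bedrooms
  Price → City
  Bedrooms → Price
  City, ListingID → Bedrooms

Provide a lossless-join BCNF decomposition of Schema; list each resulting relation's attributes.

{Address, AgentID, Bedrooms, ListDate, ListingID}; {Bedrooms, Price}; {City, Price}

Candidate key of the original relation: {AgentID, ListingID}.
In {Address, AgentID, Bedrooms, City, ListDate, ListingID, Price}, {Price} is not a superkey ({Price}⁺ restricted to this set is {City, Price}), so split on Price → City into {City, Price} and {Address, AgentID, Bedrooms, ListDate, ListingID, Price}.
{City, Price} has no BCNF violation.
In {Address, AgentID, Bedrooms, ListDate, ListingID, Price}, {Bedrooms} is not a superkey ({Bedrooms}⁺ restricted to this set is {Bedrooms, Price}), so split on Bedrooms → Price into {Bedrooms, Price} and {Address, AgentID, Bedrooms, ListDate, ListingID}.
{Bedrooms, Price} has no BCNF violation.
{Address, AgentID, Bedrooms, ListDate, ListingID} has no BCNF violation.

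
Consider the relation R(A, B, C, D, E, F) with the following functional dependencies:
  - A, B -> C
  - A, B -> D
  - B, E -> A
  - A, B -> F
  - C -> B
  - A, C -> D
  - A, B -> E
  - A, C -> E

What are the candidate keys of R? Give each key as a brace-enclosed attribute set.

{A, B}, {A, C}, {B, E}, {C, E}

{A, B}⁺ = {A, B, C, D, E, F}, which is every attribute, so {A, B} is a candidate key.
{A, C}⁺ = {A, B, C, D, E, F}, which is every attribute, so {A, C} is a candidate key.
{B, E}⁺ = {A, B, C, D, E, F}, which is every attribute, so {B, E} is a candidate key.
{C, E}⁺ = {A, B, C, D, E, F}, which is every attribute, so {C, E} is a candidate key.
No proper subset of any of these is a key, and no other minimal superkey exists.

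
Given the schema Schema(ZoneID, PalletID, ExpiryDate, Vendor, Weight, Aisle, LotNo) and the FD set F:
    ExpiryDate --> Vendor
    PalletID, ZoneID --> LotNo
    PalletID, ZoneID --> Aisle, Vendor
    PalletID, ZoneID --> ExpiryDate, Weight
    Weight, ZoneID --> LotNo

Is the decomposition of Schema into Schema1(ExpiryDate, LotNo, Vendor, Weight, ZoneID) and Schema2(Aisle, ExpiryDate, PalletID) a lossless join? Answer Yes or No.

Common attributes: {ExpiryDate}; their closure is {ExpiryDate, Vendor}.
Neither Schema1 nor Schema2 is contained in that closure, so the decomposition is lossy.

No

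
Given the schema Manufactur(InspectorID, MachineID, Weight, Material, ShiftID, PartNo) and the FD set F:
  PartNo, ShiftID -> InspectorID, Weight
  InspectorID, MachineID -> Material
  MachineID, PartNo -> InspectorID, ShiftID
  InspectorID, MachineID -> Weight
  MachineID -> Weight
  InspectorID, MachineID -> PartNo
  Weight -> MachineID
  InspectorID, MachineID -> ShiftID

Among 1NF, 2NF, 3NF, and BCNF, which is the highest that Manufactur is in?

Candidate keys: {InspectorID, MachineID}, {InspectorID, Weight}, {MachineID, PartNo}, {PartNo, ShiftID}, {PartNo, Weight}. Prime attributes: {InspectorID, MachineID, PartNo, ShiftID, Weight}.
MachineID -> Weight: {MachineID}⁺ = {MachineID, Weight}, which is not all of the attributes, so the left side is not a superkey — BCNF is violated.
Since {Weight} ⊆ prime attributes and every other non-superkey FD also has a prime right side, the schema is in 3NF.

3NF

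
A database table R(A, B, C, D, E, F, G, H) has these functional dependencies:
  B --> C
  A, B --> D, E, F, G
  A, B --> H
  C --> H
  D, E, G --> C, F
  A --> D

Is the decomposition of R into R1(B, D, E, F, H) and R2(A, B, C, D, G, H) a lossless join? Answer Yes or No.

No

Common attributes: {B, D, H}; their closure is {B, C, D, H}.
R1 ⊄ {B, C, D, H} and R2 ⊄ {B, C, D, H}, so the split is lossy.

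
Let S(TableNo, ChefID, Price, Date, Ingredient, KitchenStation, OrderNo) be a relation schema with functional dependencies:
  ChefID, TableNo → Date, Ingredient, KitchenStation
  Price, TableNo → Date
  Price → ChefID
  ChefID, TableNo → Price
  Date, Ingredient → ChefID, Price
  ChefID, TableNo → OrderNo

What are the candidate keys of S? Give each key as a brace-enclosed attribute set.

{ChefID, TableNo}, {Date, Ingredient, TableNo}, {Price, TableNo}

{TableNo} never appears on the right of any FD, so every key must include it.
{ChefID, TableNo} is a candidate key since {ChefID, TableNo}⁺ = {ChefID, Date, Ingredient, KitchenStation, OrderNo, Price, TableNo} covers every attribute.
{Price, TableNo} is a candidate key since {Price, TableNo}⁺ = {ChefID, Date, Ingredient, KitchenStation, OrderNo, Price, TableNo} covers every attribute.
{Date, Ingredient, TableNo} is a candidate key since {Date, Ingredient, TableNo}⁺ = {ChefID, Date, Ingredient, KitchenStation, OrderNo, Price, TableNo} covers every attribute.
Any other superkey properly contains one of these, so there are no further candidate keys.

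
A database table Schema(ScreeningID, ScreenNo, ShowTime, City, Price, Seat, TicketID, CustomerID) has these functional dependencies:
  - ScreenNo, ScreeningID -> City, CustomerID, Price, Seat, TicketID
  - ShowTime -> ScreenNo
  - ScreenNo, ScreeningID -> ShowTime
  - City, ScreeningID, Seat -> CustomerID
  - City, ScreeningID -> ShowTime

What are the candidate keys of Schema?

{City, ScreeningID}, {ScreenNo, ScreeningID}, {ScreeningID, ShowTime}

Attributes never on any right-hand side: {ScreeningID} — every candidate key must contain it.
{City, ScreeningID}⁺ = {City, CustomerID, Price, ScreenNo, ScreeningID, Seat, ShowTime, TicketID}, which is every attribute, so {City, ScreeningID} is a candidate key.
{ScreenNo, ScreeningID}⁺ = {City, CustomerID, Price, ScreenNo, ScreeningID, Seat, ShowTime, TicketID}, which is every attribute, so {ScreenNo, ScreeningID} is a candidate key.
{ScreeningID, ShowTime}⁺ = {City, CustomerID, Price, ScreenNo, ScreeningID, Seat, ShowTime, TicketID}, which is every attribute, so {ScreeningID, ShowTime} is a candidate key.
No proper subset of any of these is a key, and no other minimal superkey exists.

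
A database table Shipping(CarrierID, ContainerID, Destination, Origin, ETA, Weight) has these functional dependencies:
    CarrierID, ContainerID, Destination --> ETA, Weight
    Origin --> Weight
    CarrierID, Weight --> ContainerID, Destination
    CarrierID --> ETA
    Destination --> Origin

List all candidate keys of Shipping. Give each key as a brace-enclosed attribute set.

No FD produces {CarrierID}, so it must be in every candidate key.
{CarrierID, Destination} is a candidate key since {CarrierID, Destination}⁺ = {CarrierID, ContainerID, Destination, ETA, Origin, Weight} covers every attribute.
{CarrierID, Origin} is a candidate key since {CarrierID, Origin}⁺ = {CarrierID, ContainerID, Destination, ETA, Origin, Weight} covers every attribute.
{CarrierID, Weight} is a candidate key since {CarrierID, Weight}⁺ = {CarrierID, ContainerID, Destination, ETA, Origin, Weight} covers every attribute.
These are minimal and exhaustive — every other superkey contains one of them.

{CarrierID, Destination}, {CarrierID, Origin}, {CarrierID, Weight}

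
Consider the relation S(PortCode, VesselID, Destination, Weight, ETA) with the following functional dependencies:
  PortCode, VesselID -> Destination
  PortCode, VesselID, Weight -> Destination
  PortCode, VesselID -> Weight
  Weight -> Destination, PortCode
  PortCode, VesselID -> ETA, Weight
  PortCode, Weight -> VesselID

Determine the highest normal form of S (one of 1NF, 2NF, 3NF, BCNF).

Candidate keys: {PortCode, VesselID}, {Weight}. Prime attributes: {PortCode, VesselID, Weight}.
The left-hand side of every FD is a superkey, so BCNF is satisfied.

BCNF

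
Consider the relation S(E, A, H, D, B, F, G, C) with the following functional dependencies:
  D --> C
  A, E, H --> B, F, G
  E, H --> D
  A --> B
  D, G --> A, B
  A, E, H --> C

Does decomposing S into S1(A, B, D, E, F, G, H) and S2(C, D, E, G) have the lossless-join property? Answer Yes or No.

S1 ∩ S2 = {D, E, G}; its closure under F is {A, B, C, D, E, G}.
S2 is contained in that closure, so S1 ∩ S2 --> S2 holds and the join is lossless.

Yes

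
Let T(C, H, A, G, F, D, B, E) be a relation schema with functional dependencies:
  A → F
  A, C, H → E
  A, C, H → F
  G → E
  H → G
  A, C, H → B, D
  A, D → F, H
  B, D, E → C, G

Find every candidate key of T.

{A, B, D}, {A, C, D}, {A, C, H}

Attributes never on any right-hand side: {A} — every candidate key must contain it.
{A, B, D} is a candidate key since {A, B, D}⁺ = {A, B, C, D, E, F, G, H} covers every attribute.
{A, C, D} is a candidate key since {A, C, D}⁺ = {A, B, C, D, E, F, G, H} covers every attribute.
{A, C, H} is a candidate key since {A, C, H}⁺ = {A, B, C, D, E, F, G, H} covers every attribute.
No proper subset of any of these is a key, and no other minimal superkey exists.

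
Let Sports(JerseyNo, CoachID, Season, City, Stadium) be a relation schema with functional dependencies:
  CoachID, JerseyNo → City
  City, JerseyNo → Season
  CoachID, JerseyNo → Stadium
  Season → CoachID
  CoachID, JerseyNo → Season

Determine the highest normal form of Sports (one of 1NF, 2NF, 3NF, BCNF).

3NF

Candidate keys: {City, JerseyNo}, {CoachID, JerseyNo}, {JerseyNo, Season}. Prime attributes: {City, CoachID, JerseyNo, Season}.
For Season → CoachID we have {Season}⁺ = {CoachID, Season}; {Season} is not a superkey, so BCNF fails.
Its right-hand attributes {CoachID} are all prime, as are those of every other non-superkey FD — the relation is in 3NF.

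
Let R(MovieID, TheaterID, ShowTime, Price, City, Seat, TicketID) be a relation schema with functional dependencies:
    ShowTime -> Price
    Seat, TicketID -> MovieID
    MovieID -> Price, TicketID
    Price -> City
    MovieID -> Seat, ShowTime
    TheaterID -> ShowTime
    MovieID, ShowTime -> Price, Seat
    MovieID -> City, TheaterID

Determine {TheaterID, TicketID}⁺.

Start with {TheaterID, TicketID}.
TheaterID -> ShowTime applies; add {ShowTime} → now {ShowTime, TheaterID, TicketID}.
ShowTime -> Price applies; add {Price} → now {Price, ShowTime, TheaterID, TicketID}.
Price -> City applies; add {City} → now {City, Price, ShowTime, TheaterID, TicketID}.
No further FD applies.

{City, Price, ShowTime, TheaterID, TicketID}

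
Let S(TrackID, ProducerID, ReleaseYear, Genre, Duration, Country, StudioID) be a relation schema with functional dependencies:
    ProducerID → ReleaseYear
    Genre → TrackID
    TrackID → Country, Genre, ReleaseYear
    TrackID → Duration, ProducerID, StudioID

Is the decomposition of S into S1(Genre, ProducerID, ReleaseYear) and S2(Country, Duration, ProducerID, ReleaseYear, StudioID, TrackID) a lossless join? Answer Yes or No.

The shared attributes are {ProducerID, ReleaseYear} and {ProducerID, ReleaseYear}⁺ = {ProducerID, ReleaseYear}.
The closure covers neither S1 nor S2 entirely; the join is not lossless.

No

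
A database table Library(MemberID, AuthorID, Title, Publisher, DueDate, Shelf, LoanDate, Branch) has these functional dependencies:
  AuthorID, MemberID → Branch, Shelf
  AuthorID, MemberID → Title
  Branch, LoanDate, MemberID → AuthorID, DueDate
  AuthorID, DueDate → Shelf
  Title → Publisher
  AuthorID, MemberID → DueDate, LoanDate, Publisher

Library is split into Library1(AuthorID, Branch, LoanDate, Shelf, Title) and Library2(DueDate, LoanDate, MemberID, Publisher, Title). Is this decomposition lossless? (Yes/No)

Library1 ∩ Library2 = {LoanDate, Title}; its closure under F is {LoanDate, Publisher, Title}.
Library1 ⊄ {LoanDate, Publisher, Title} and Library2 ⊄ {LoanDate, Publisher, Title}, so the split is lossy.

No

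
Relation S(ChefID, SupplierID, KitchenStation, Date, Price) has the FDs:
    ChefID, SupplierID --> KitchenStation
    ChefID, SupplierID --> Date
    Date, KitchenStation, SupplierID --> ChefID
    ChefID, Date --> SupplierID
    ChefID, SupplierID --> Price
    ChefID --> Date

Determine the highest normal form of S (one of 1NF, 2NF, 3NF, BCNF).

BCNF

Candidate keys: {ChefID}, {Date, KitchenStation, SupplierID}. Prime attributes: {ChefID, Date, KitchenStation, SupplierID}.
Every FD has a superkey on the left, so the relation is in BCNF.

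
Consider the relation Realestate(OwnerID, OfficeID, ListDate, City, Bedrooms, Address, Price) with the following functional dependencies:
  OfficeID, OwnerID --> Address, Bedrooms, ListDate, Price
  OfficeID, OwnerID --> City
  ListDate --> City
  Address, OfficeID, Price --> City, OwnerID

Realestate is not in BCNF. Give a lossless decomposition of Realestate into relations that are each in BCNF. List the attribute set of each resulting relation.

{Address, Bedrooms, ListDate, OfficeID, OwnerID, Price}; {City, ListDate}

Candidate keys of the original relation: {Address, OfficeID, Price}, {OfficeID, OwnerID}.
{Address, Bedrooms, City, ListDate, OfficeID, OwnerID, Price}: {ListDate} determines {City, ListDate} here but is not a superkey — split on ListDate --> City, giving {City, ListDate} and {Address, Bedrooms, ListDate, OfficeID, OwnerID, Price}.
{City, ListDate} has no BCNF violation.
{Address, Bedrooms, ListDate, OfficeID, OwnerID, Price} has no BCNF violation.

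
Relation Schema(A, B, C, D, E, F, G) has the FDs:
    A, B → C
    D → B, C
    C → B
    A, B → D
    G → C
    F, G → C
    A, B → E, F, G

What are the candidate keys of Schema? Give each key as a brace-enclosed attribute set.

{A, B}, {A, C}, {A, D}, {A, G}

{A} never appears on the right of any FD, so every key must include it.
{A, B}⁺ = {A, B, C, D, E, F, G} — all of the relation — so {A, B} is a candidate key.
{A, C}⁺ = {A, B, C, D, E, F, G} — all of the relation — so {A, C} is a candidate key.
{A, D}⁺ = {A, B, C, D, E, F, G} — all of the relation — so {A, D} is a candidate key.
{A, G}⁺ = {A, B, C, D, E, F, G} — all of the relation — so {A, G} is a candidate key.
No proper subset of any of these is a key, and no other minimal superkey exists.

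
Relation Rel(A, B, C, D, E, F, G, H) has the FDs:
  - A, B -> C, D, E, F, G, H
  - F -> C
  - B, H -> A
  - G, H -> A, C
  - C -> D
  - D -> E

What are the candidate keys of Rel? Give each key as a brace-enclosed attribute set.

Attributes never on any right-hand side: {B} — every candidate key must contain it.
{A, B} is a candidate key since {A, B}⁺ = {A, B, C, D, E, F, G, H} covers every attribute.
{B, H} is a candidate key since {B, H}⁺ = {A, B, C, D, E, F, G, H} covers every attribute.
No proper subset of any of these is a key, and no other minimal superkey exists.

{A, B}, {B, H}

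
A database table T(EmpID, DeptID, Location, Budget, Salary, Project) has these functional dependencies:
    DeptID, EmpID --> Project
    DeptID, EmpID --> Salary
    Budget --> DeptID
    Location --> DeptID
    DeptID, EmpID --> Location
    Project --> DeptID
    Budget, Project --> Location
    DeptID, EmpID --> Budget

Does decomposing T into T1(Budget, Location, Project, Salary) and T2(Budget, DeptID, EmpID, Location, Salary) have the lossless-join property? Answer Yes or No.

No

T1 ∩ T2 = {Budget, Location, Salary}; its closure under F is {Budget, DeptID, Location, Salary}.
Neither T1 nor T2 is contained in that closure, so the decomposition is lossy.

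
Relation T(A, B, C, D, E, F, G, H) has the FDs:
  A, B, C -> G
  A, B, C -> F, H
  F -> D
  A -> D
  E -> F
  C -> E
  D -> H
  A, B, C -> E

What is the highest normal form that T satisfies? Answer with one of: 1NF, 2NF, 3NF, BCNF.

Candidate key: {A, B, C}. Prime attributes: {A, B, C}.
F -> D breaks BCNF: {F}⁺ = {D, F, H}, so {F} is not a superkey.
F -> D determines the non-prime attribute {D} from a non-superkey — 3NF is violated.
{A} is a proper subset of the key {A, B, C}, and {A}⁺ contains the non-prime attributes {D, H} — a partial dependency, so 2NF is violated.

1NF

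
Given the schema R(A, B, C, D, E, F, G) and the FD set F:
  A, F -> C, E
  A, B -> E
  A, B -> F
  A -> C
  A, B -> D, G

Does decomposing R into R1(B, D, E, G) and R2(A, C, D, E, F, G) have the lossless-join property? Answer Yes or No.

No

Common attributes: {D, E, G}; their closure is {D, E, G}.
The closure covers neither R1 nor R2 entirely; the join is not lossless.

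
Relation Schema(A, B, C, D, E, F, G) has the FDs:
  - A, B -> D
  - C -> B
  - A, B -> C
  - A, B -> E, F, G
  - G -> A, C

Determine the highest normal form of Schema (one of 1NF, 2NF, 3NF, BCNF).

3NF

Candidate keys: {A, B}, {A, C}, {G}. Prime attributes: {A, B, C, G}.
C -> B: {C}⁺ = {B, C}, which is not all of the attributes, so the left side is not a superkey — BCNF is violated.
Its right-hand attributes {B} are all prime, as are those of every other non-superkey FD — the relation is in 3NF.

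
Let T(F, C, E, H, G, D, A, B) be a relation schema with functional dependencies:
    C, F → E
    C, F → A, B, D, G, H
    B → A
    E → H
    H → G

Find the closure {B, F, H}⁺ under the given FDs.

{A, B, F, G, H}

Start with {B, F, H}.
B → A applies; add {A} → now {A, B, F, H}.
H → G applies; add {G} → now {A, B, F, G, H}.
No further FD applies.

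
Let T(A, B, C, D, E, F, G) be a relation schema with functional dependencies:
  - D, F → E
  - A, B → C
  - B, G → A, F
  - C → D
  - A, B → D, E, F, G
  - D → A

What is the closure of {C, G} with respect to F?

Start with {C, G}.
C → D applies; add {D} → now {C, D, G}.
D → A applies; add {A} → now {A, C, D, G}.
No further FD applies.

{A, C, D, G}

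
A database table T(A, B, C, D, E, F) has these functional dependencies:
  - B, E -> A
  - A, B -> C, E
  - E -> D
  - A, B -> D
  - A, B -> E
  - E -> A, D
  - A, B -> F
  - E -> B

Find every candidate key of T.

{A, B}, {E}

{E}⁺ = {A, B, C, D, E, F} — all of the relation — so {E} is a candidate key.
{A, B}⁺ = {A, B, C, D, E, F} — all of the relation — so {A, B} is a candidate key.
No proper subset of any of these is a key, and no other minimal superkey exists.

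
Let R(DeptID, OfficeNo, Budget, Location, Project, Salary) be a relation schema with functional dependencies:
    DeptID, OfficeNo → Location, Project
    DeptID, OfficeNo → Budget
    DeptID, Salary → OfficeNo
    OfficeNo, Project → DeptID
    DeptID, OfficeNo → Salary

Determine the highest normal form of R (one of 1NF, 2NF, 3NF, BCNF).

BCNF

Candidate keys: {DeptID, OfficeNo}, {DeptID, Salary}, {OfficeNo, Project}. Prime attributes: {DeptID, OfficeNo, Project, Salary}.
Each dependency's left side is a superkey — BCNF holds.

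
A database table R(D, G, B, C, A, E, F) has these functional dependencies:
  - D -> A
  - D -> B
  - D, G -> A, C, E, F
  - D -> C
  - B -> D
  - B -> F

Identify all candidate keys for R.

{G} never appears on the right of any FD, so every key must include it.
{B, G}⁺ = {A, B, C, D, E, F, G}, which is every attribute, so {B, G} is a candidate key.
{D, G}⁺ = {A, B, C, D, E, F, G}, which is every attribute, so {D, G} is a candidate key.
These are minimal and exhaustive — every other superkey contains one of them.

{B, G}, {D, G}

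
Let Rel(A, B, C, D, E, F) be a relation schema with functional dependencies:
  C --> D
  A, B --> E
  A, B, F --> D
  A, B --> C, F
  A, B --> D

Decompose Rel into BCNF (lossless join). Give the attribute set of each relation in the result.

{A, B, C, E, F}; {C, D}

Candidate key of the original relation: {A, B}.
Within {A, B, C, D, E, F}: {C}⁺ ∩ {A, B, C, D, E, F} = {C, D}, not the whole set, so C --> D violates BCNF; decompose into {C, D} and {A, B, C, E, F}.
{C, D} has no BCNF violation.
{A, B, C, E, F} has no BCNF violation.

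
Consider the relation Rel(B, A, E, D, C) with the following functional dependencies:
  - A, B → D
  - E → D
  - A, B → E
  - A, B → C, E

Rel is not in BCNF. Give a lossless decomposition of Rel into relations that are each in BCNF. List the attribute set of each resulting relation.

{A, B, C, E}; {D, E}

Candidate key of the original relation: {A, B}.
In {A, B, C, D, E}, {E} is not a superkey ({E}⁺ restricted to this set is {D, E}), so split on E → D into {D, E} and {A, B, C, E}.
{D, E}: every determinant is a superkey — BCNF.
{A, B, C, E}: every determinant is a superkey — BCNF.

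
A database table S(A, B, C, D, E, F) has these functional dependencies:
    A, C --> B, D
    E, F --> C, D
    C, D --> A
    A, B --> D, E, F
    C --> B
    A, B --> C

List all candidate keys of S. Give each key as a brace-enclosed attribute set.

{A, B}⁺ = {A, B, C, D, E, F}, which is every attribute, so {A, B} is a candidate key.
{A, C}⁺ = {A, B, C, D, E, F}, which is every attribute, so {A, C} is a candidate key.
{C, D}⁺ = {A, B, C, D, E, F}, which is every attribute, so {C, D} is a candidate key.
{E, F}⁺ = {A, B, C, D, E, F}, which is every attribute, so {E, F} is a candidate key.
No proper subset of any of these is a key, and no other minimal superkey exists.

{A, B}, {A, C}, {C, D}, {E, F}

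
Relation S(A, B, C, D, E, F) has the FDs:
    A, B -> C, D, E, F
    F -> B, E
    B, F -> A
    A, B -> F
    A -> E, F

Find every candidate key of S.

{A}, {F}

Closure of {A} is {A, B, C, D, E, F}, the whole schema; {A} is a candidate key.
Closure of {F} is {A, B, C, D, E, F}, the whole schema; {F} is a candidate key.
Any other superkey properly contains one of these, so there are no further candidate keys.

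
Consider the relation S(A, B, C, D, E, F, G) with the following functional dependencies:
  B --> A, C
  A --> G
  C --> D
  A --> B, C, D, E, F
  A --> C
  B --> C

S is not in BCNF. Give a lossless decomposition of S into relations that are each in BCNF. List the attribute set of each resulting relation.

Candidate keys of the original relation: {A}, {B}.
In {A, B, C, D, E, F, G}, {C} is not a superkey ({C}⁺ restricted to this set is {C, D}), so split on C --> D into {C, D} and {A, B, C, E, F, G}.
{C, D} is in BCNF.
{A, B, C, E, F, G} is in BCNF.

{A, B, C, E, F, G}; {C, D}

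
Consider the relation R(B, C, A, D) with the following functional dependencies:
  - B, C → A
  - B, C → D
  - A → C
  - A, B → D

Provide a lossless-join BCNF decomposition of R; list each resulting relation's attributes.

{A, B, D}; {A, C}

Candidate keys of the original relation: {A, B}, {B, C}.
In {A, B, C, D}, {A} is not a superkey ({A}⁺ restricted to this set is {A, C}), so split on A → C into {A, C} and {A, B, D}.
{A, C}: every determinant is a superkey — BCNF.
{A, B, D}: every determinant is a superkey — BCNF.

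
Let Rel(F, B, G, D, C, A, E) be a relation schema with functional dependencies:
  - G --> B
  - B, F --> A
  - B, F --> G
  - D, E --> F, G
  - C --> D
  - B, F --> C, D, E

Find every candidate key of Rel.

{B, F}, {C, E}, {D, E}, {F, G}

{B, F}⁺ = {A, B, C, D, E, F, G}, which is every attribute, so {B, F} is a candidate key.
{C, E}⁺ = {A, B, C, D, E, F, G}, which is every attribute, so {C, E} is a candidate key.
{D, E}⁺ = {A, B, C, D, E, F, G}, which is every attribute, so {D, E} is a candidate key.
{F, G}⁺ = {A, B, C, D, E, F, G}, which is every attribute, so {F, G} is a candidate key.
No proper subset of any of these is a key, and no other minimal superkey exists.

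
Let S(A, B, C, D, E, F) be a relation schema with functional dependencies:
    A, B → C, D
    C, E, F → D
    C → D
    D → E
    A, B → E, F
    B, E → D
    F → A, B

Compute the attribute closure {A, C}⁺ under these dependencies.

Start with {A, C}.
C → D applies; add {D} → now {A, C, D}.
D → E applies; add {E} → now {A, C, D, E}.
No further FD applies.

{A, C, D, E}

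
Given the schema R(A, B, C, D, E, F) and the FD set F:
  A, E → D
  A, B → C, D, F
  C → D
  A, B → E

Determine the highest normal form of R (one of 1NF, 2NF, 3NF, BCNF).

2NF

Candidate key: {A, B}. Prime attributes: {A, B}.
A, E → D breaks BCNF: {A, E}⁺ = {A, D, E}, so {A, E} is not a superkey.
A, E → D has non-prime {D} on the right and a non-superkey on the left, so 3NF fails.
No non-prime attribute depends on a proper subset of any candidate key, so 2NF holds.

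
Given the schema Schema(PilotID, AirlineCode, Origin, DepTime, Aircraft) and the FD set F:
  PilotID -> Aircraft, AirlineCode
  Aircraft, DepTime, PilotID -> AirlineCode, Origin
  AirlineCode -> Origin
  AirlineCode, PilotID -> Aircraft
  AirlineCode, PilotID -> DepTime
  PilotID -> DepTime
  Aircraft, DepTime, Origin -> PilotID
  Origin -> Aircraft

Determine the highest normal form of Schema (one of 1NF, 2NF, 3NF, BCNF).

1NF

Candidate keys: {AirlineCode, DepTime}, {DepTime, Origin}, {PilotID}. Prime attributes: {AirlineCode, DepTime, Origin, PilotID}.
AirlineCode -> Origin breaks BCNF: {AirlineCode}⁺ = {Aircraft, AirlineCode, Origin}, so {AirlineCode} is not a superkey.
Origin -> Aircraft determines the non-prime attribute {Aircraft} from a non-superkey — 3NF is violated.
Since {AirlineCode} ⊂ {AirlineCode, DepTime} and {AirlineCode}⁺ ⊇ {Aircraft} with {Aircraft} non-prime, there is a partial dependency; 2NF fails.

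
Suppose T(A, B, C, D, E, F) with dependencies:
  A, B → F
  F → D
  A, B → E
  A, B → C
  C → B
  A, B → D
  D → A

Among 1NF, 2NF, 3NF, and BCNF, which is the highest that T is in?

3NF

Candidate keys: {A, B}, {A, C}, {B, D}, {B, F}, {C, D}, {C, F}. Prime attributes: {A, B, C, D, F}.
F → D breaks BCNF: {F}⁺ = {A, D, F}, so {F} is not a superkey.
But every attribute on its right side ({D}) is prime, and the same holds for every other non-superkey FD, so 3NF still holds.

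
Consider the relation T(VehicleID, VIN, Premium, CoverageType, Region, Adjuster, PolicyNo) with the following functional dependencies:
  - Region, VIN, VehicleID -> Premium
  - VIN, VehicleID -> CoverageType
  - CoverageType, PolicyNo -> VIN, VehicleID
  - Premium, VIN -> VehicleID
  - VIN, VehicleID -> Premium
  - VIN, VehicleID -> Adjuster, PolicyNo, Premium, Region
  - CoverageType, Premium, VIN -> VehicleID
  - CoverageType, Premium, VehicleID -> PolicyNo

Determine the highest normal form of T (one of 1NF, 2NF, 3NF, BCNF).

BCNF

Candidate keys: {CoverageType, PolicyNo}, {CoverageType, Premium, VehicleID}, {Premium, VIN}, {VIN, VehicleID}. Prime attributes: {CoverageType, PolicyNo, Premium, VIN, VehicleID}.
Each dependency's left side is a superkey — BCNF holds.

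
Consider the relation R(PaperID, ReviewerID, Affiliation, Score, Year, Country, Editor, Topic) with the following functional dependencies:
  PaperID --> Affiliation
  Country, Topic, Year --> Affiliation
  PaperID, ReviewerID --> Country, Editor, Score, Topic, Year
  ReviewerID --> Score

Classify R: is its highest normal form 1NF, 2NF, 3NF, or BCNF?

Candidate key: {PaperID, ReviewerID}. Prime attributes: {PaperID, ReviewerID}.
PaperID --> Affiliation: {PaperID}⁺ = {Affiliation, PaperID}, which is not all of the attributes, so the left side is not a superkey — BCNF is violated.
PaperID --> Affiliation determines the non-prime attribute {Affiliation} from a non-superkey — 3NF is violated.
{PaperID} is a proper subset of the key {PaperID, ReviewerID}, and {PaperID}⁺ contains the non-prime attribute {Affiliation} — a partial dependency, so 2NF is violated.

1NF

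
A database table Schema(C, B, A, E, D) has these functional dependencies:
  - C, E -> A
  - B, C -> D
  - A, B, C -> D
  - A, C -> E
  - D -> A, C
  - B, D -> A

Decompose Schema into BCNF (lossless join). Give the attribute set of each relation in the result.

{A, C, E}; {B, D}; {C, D, E}

Candidate keys of the original relation: {B, C}, {B, D}.
{A, B, C, D, E}: {C, E} determines {A, C, E} here but is not a superkey — split on C, E -> A, giving {A, C, E} and {B, C, D, E}.
{A, C, E}: every determinant is a superkey — BCNF.
{B, C, D, E}: {D} determines {C, D, E} here but is not a superkey — split on D -> C, E, giving {C, D, E} and {B, D}.
{C, D, E}: every determinant is a superkey — BCNF.
{B, D}: every determinant is a superkey — BCNF.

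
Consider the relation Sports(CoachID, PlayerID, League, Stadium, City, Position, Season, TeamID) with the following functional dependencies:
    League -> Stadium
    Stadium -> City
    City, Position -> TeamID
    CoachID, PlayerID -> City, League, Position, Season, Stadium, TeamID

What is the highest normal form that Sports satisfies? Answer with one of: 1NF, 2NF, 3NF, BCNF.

Candidate key: {CoachID, PlayerID}. Prime attributes: {CoachID, PlayerID}.
League -> Stadium breaks BCNF: {League}⁺ = {City, League, Stadium}, so {League} is not a superkey.
League -> Stadium determines the non-prime attribute {Stadium} from a non-superkey — 3NF is violated.
Checking every proper subset of each key, none determines a non-prime attribute — 2NF is satisfied.

2NF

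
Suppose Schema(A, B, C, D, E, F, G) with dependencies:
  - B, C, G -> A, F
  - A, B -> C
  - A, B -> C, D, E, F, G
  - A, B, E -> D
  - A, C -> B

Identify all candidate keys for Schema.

{A, B}, {A, C}, {B, C, G}

{A, B}⁺ = {A, B, C, D, E, F, G}, which is every attribute, so {A, B} is a candidate key.
{A, C}⁺ = {A, B, C, D, E, F, G}, which is every attribute, so {A, C} is a candidate key.
{B, C, G}⁺ = {A, B, C, D, E, F, G}, which is every attribute, so {B, C, G} is a candidate key.
These are minimal and exhaustive — every other superkey contains one of them.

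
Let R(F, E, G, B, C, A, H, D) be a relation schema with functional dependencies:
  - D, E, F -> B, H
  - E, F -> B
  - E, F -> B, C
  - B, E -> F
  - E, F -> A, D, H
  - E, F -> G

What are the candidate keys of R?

{B, E}, {E, F}

{E} never appears on the right of any FD, so every key must include it.
Closure of {B, E} is {A, B, C, D, E, F, G, H}, the whole schema; {B, E} is a candidate key.
Closure of {E, F} is {A, B, C, D, E, F, G, H}, the whole schema; {E, F} is a candidate key.
No proper subset of any of these is a key, and no other minimal superkey exists.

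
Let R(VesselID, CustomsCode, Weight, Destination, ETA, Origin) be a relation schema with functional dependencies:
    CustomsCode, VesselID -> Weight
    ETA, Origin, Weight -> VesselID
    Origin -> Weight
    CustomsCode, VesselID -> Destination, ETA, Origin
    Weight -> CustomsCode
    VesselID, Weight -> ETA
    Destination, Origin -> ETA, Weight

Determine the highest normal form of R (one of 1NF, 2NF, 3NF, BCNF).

3NF

Candidate keys: {CustomsCode, VesselID}, {Destination, Origin}, {ETA, Origin}, {Origin, VesselID}, {VesselID, Weight}. Prime attributes: {CustomsCode, Destination, ETA, Origin, VesselID, Weight}.
For Origin -> Weight we have {Origin}⁺ = {CustomsCode, Origin, Weight}; {Origin} is not a superkey, so BCNF fails.
Since {Weight} ⊆ prime attributes and every other non-superkey FD also has a prime right side, the schema is in 3NF.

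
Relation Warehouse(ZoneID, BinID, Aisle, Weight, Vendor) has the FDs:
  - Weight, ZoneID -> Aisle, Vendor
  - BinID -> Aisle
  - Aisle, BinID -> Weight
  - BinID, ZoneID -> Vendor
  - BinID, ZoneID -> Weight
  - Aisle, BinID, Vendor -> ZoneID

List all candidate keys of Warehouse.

{BinID, Vendor}, {BinID, ZoneID}

{BinID} never appears on the right of any FD, so every key must include it.
{BinID, Vendor}⁺ = {Aisle, BinID, Vendor, Weight, ZoneID} — all of the relation — so {BinID, Vendor} is a candidate key.
{BinID, ZoneID}⁺ = {Aisle, BinID, Vendor, Weight, ZoneID} — all of the relation — so {BinID, ZoneID} is a candidate key.
These are minimal and exhaustive — every other superkey contains one of them.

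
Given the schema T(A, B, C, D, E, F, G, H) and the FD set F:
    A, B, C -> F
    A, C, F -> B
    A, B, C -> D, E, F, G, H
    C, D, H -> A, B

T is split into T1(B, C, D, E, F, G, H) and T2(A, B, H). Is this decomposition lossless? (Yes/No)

The shared attributes are {B, H} and {B, H}⁺ = {B, H}.
T1 ⊄ {B, H} and T2 ⊄ {B, H}, so the split is lossy.

No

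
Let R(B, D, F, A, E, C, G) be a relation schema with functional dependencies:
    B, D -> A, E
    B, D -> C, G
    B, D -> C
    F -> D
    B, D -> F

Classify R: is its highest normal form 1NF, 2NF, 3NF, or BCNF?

Candidate keys: {B, D}, {B, F}. Prime attributes: {B, D, F}.
F -> D: {F}⁺ = {D, F}, which is not all of the attributes, so the left side is not a superkey — BCNF is violated.
Since {D} ⊆ prime attributes and every other non-superkey FD also has a prime right side, the schema is in 3NF.

3NF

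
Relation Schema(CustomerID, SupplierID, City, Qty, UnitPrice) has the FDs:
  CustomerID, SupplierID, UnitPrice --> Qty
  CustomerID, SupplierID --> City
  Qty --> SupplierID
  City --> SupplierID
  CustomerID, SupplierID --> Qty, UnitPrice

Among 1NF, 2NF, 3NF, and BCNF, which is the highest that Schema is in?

3NF

Candidate keys: {City, CustomerID}, {CustomerID, Qty}, {CustomerID, SupplierID}. Prime attributes: {City, CustomerID, Qty, SupplierID}.
For Qty --> SupplierID we have {Qty}⁺ = {Qty, SupplierID}; {Qty} is not a superkey, so BCNF fails.
Since {SupplierID} ⊆ prime attributes and every other non-superkey FD also has a prime right side, the schema is in 3NF.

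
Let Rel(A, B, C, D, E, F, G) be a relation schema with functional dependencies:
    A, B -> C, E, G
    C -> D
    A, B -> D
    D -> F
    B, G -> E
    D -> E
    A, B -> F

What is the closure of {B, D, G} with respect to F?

{B, D, E, F, G}

Start with {B, D, G}.
D -> F applies; add {F} → now {B, D, F, G}.
B, G -> E applies; add {E} → now {B, D, E, F, G}.
No further FD applies.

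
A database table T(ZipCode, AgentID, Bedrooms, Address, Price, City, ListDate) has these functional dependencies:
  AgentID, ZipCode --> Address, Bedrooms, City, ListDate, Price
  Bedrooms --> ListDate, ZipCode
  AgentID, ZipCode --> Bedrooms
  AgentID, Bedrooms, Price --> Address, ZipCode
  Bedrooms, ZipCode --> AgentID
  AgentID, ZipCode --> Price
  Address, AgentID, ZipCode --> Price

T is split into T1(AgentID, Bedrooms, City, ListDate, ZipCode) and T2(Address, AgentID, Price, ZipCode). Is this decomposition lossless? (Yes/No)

Yes

Common attributes: {AgentID, ZipCode}; their closure is {Address, AgentID, Bedrooms, City, ListDate, Price, ZipCode}.
T1 is contained in that closure, so T1 ∩ T2 --> T1 holds and the join is lossless.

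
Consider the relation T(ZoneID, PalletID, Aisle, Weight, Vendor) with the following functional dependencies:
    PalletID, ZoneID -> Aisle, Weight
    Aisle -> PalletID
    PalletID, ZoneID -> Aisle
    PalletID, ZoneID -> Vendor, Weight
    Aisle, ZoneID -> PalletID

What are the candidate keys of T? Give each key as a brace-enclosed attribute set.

{Aisle, ZoneID}, {PalletID, ZoneID}

Attributes never on any right-hand side: {ZoneID} — every candidate key must contain it.
{Aisle, ZoneID}⁺ = {Aisle, PalletID, Vendor, Weight, ZoneID}, which is every attribute, so {Aisle, ZoneID} is a candidate key.
{PalletID, ZoneID}⁺ = {Aisle, PalletID, Vendor, Weight, ZoneID}, which is every attribute, so {PalletID, ZoneID} is a candidate key.
No proper subset of any of these is a key, and no other minimal superkey exists.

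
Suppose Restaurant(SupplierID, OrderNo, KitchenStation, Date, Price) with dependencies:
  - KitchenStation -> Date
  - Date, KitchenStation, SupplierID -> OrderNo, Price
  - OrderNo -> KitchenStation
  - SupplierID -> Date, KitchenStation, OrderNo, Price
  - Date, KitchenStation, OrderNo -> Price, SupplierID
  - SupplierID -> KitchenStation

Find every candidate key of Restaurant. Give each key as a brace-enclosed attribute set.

{OrderNo}, {SupplierID}

Closure of {OrderNo} is {Date, KitchenStation, OrderNo, Price, SupplierID}, the whole schema; {OrderNo} is a candidate key.
Closure of {SupplierID} is {Date, KitchenStation, OrderNo, Price, SupplierID}, the whole schema; {SupplierID} is a candidate key.
Any other superkey properly contains one of these, so there are no further candidate keys.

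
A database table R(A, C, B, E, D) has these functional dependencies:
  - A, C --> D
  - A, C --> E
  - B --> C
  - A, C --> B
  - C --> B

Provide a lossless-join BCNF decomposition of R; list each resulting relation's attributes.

Candidate keys of the original relation: {A, B}, {A, C}.
Within {A, B, C, D, E}: {B}⁺ ∩ {A, B, C, D, E} = {B, C}, not the whole set, so B --> C violates BCNF; decompose into {B, C} and {A, B, D, E}.
{B, C} is in BCNF.
{A, B, D, E} is in BCNF.

{A, B, D, E}; {B, C}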